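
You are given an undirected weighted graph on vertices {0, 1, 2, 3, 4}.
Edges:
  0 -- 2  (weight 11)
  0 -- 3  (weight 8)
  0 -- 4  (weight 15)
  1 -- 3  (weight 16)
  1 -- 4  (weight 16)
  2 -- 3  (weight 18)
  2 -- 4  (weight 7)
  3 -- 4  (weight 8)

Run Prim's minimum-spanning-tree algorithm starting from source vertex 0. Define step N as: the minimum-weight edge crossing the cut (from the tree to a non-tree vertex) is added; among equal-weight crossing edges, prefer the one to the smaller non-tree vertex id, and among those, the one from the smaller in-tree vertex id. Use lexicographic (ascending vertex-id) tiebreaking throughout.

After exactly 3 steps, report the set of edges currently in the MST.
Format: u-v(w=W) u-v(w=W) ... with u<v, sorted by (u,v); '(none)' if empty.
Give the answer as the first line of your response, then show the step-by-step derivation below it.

0-3(w=8) 2-4(w=7) 3-4(w=8)

step 1: add edge 0-3 (w=8); MST = {0-3(w=8)}
step 2: add edge 3-4 (w=8); MST = {0-3(w=8) 3-4(w=8)}
step 3: add edge 2-4 (w=7); MST = {0-3(w=8) 2-4(w=7) 3-4(w=8)}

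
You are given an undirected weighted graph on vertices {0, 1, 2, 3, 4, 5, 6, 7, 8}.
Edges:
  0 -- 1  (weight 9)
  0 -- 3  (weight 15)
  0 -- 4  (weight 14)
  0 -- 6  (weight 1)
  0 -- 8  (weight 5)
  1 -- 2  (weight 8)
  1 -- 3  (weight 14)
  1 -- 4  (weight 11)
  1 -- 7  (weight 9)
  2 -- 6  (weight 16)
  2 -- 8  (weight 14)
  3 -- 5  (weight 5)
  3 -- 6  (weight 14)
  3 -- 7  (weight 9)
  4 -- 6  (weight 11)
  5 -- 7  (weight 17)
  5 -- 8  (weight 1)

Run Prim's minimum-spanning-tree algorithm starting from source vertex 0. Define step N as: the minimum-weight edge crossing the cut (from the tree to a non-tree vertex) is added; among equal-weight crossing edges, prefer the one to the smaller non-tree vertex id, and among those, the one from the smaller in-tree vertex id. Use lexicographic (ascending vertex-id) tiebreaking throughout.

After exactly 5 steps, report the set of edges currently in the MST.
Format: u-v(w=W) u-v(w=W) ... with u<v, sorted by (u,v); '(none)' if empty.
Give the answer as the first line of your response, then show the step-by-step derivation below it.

0-1(w=9) 0-6(w=1) 0-8(w=5) 3-5(w=5) 5-8(w=1)

step 1: add edge 0-6 (w=1); MST = {0-6(w=1)}
step 2: add edge 0-8 (w=5); MST = {0-6(w=1) 0-8(w=5)}
step 3: add edge 5-8 (w=1); MST = {0-6(w=1) 0-8(w=5) 5-8(w=1)}
step 4: add edge 3-5 (w=5); MST = {0-6(w=1) 0-8(w=5) 3-5(w=5) 5-8(w=1)}
step 5: add edge 0-1 (w=9); MST = {0-1(w=9) 0-6(w=1) 0-8(w=5) 3-5(w=5) 5-8(w=1)}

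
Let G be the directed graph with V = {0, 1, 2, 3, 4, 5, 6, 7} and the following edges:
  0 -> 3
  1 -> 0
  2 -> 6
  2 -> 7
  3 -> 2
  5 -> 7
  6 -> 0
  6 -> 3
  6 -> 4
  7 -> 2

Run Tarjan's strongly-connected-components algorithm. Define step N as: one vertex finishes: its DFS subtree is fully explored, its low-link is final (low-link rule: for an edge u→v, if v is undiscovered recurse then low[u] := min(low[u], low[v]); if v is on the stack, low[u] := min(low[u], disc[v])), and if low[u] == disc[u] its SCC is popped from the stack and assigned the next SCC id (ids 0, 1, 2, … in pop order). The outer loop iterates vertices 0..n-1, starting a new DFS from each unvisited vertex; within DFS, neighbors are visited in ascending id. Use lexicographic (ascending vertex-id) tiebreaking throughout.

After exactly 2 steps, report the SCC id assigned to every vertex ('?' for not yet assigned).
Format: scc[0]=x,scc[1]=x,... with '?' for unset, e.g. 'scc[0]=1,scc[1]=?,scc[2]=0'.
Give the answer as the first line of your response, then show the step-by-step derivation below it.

scc[0]=?,scc[1]=?,scc[2]=?,scc[3]=?,scc[4]=0,scc[5]=?,scc[6]=?,scc[7]=?

step 1: low=(low[0]=0,low[1]=?,low[2]=2,low[3]=1,low[4]=4,low[5]=?,low[6]=0,low[7]=?); scc=(scc[0]=?,scc[1]=?,scc[2]=?,scc[3]=?,scc[4]=0,scc[5]=?,scc[6]=?,scc[7]=?)
step 2: low=(low[0]=0,low[1]=?,low[2]=2,low[3]=1,low[4]=4,low[5]=?,low[6]=0,low[7]=?); scc=(scc[0]=?,scc[1]=?,scc[2]=?,scc[3]=?,scc[4]=0,scc[5]=?,scc[6]=?,scc[7]=?)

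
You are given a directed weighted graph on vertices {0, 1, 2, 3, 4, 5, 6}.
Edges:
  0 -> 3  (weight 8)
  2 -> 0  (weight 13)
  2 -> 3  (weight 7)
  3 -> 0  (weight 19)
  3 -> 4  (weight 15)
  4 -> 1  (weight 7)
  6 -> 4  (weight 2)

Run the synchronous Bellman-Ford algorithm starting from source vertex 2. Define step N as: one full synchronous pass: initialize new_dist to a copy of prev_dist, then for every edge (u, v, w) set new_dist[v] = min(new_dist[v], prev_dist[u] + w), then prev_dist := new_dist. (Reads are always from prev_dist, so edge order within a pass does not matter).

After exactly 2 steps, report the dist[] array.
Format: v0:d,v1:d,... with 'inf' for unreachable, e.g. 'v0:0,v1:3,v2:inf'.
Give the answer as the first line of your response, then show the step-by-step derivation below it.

v0:13,v1:inf,v2:0,v3:7,v4:22,v5:inf,v6:inf

step 1: dist = v0:13,v1:inf,v2:0,v3:7,v4:inf,v5:inf,v6:inf
step 2: dist = v0:13,v1:inf,v2:0,v3:7,v4:22,v5:inf,v6:inf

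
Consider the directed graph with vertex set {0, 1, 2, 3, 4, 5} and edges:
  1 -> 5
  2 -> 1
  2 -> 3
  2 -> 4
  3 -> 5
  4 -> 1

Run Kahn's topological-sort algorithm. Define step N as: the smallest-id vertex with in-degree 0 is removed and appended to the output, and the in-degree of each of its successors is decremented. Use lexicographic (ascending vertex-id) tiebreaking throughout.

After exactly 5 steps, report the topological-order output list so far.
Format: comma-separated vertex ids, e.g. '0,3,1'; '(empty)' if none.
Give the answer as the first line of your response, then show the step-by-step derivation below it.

0,2,3,4,1

step 1: output 0; order=[0]; indeg=(0,2,0,1,1,2)
step 2: output 2; order=[0,2]; indeg=(0,1,0,0,0,2)
step 3: output 3; order=[0,2,3]; indeg=(0,1,0,0,0,1)
step 4: output 4; order=[0,2,3,4]; indeg=(0,0,0,0,0,1)
step 5: output 1; order=[0,2,3,4,1]; indeg=(0,0,0,0,0,0)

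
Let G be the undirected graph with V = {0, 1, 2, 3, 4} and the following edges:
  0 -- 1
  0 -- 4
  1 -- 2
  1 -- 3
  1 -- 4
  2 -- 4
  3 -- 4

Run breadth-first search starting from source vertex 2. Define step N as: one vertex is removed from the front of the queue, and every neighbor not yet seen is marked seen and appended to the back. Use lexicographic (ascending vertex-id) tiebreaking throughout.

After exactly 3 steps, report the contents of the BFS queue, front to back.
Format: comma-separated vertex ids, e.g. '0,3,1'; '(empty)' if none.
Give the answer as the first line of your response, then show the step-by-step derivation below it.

0,3

step 1: dequeue 2; queue=[1,4]; order=2
step 2: dequeue 1; queue=[4,0,3]; order=2,1
step 3: dequeue 4; queue=[0,3]; order=2,1,4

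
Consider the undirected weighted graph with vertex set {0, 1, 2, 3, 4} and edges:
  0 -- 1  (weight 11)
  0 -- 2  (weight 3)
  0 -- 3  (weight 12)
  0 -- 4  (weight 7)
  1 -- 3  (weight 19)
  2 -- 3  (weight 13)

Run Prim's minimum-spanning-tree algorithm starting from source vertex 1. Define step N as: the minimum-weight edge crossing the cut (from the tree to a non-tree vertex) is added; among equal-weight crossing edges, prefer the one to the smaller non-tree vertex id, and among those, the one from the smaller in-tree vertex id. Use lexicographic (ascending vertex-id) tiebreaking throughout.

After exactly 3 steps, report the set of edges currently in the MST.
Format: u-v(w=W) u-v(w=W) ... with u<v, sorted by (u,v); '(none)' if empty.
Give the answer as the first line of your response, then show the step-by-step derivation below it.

0-1(w=11) 0-2(w=3) 0-4(w=7)

step 1: add edge 0-1 (w=11); MST = {0-1(w=11)}
step 2: add edge 0-2 (w=3); MST = {0-1(w=11) 0-2(w=3)}
step 3: add edge 0-4 (w=7); MST = {0-1(w=11) 0-2(w=3) 0-4(w=7)}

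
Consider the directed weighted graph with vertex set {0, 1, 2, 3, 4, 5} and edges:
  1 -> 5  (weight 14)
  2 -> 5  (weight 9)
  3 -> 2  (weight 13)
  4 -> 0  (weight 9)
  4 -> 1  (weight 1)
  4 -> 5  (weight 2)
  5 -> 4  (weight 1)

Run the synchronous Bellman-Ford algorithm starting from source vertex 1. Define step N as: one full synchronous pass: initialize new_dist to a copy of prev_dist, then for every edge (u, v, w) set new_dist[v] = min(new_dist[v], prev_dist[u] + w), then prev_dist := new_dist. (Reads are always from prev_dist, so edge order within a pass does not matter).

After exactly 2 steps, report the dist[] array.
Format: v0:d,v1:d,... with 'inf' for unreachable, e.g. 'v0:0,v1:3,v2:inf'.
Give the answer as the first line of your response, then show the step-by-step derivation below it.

v0:inf,v1:0,v2:inf,v3:inf,v4:15,v5:14

step 1: dist = v0:inf,v1:0,v2:inf,v3:inf,v4:inf,v5:14
step 2: dist = v0:inf,v1:0,v2:inf,v3:inf,v4:15,v5:14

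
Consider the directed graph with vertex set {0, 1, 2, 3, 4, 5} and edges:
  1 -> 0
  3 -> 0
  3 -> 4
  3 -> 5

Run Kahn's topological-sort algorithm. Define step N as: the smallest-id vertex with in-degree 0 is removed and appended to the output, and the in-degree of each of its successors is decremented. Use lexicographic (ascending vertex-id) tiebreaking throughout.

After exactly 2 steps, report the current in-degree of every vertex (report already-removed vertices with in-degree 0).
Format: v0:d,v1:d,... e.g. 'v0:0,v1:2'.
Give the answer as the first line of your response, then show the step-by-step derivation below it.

v0:1,v1:0,v2:0,v3:0,v4:1,v5:1

step 1: output 1; order=[1]; indeg=(1,0,0,0,1,1)
step 2: output 2; order=[1,2]; indeg=(1,0,0,0,1,1)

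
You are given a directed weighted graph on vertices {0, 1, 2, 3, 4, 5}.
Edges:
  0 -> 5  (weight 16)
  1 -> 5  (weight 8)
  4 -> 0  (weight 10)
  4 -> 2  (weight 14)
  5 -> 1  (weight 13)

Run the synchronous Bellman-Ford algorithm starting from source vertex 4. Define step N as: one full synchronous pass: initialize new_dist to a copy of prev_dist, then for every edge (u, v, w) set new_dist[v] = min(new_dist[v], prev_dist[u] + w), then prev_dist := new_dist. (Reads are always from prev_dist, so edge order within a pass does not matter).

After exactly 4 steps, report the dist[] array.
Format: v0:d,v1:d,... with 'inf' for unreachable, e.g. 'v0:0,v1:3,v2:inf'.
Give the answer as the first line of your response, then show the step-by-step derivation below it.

v0:10,v1:39,v2:14,v3:inf,v4:0,v5:26

step 1: dist = v0:10,v1:inf,v2:14,v3:inf,v4:0,v5:inf
step 2: dist = v0:10,v1:inf,v2:14,v3:inf,v4:0,v5:26
step 3: dist = v0:10,v1:39,v2:14,v3:inf,v4:0,v5:26
step 4: dist = v0:10,v1:39,v2:14,v3:inf,v4:0,v5:26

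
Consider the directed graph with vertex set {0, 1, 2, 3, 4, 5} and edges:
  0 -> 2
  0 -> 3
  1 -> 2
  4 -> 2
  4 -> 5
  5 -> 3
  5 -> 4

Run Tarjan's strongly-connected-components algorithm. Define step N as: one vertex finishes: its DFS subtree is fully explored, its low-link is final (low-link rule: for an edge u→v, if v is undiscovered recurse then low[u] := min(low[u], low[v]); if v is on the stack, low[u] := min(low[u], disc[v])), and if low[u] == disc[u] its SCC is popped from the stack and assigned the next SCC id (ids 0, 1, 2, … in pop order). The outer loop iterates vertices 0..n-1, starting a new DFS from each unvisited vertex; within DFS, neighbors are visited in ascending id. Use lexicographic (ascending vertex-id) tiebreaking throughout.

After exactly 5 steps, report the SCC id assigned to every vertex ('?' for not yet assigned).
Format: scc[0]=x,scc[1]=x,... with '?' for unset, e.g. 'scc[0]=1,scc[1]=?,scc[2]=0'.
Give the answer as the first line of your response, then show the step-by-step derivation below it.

scc[0]=2,scc[1]=3,scc[2]=0,scc[3]=1,scc[4]=?,scc[5]=?

step 1: low=(low[0]=0,low[1]=?,low[2]=1,low[3]=?,low[4]=?,low[5]=?); scc=(scc[0]=?,scc[1]=?,scc[2]=0,scc[3]=?,scc[4]=?,scc[5]=?)
step 2: low=(low[0]=0,low[1]=?,low[2]=1,low[3]=2,low[4]=?,low[5]=?); scc=(scc[0]=?,scc[1]=?,scc[2]=0,scc[3]=1,scc[4]=?,scc[5]=?)
step 3: low=(low[0]=0,low[1]=?,low[2]=1,low[3]=2,low[4]=?,low[5]=?); scc=(scc[0]=2,scc[1]=?,scc[2]=0,scc[3]=1,scc[4]=?,scc[5]=?)
step 4: low=(low[0]=0,low[1]=3,low[2]=1,low[3]=2,low[4]=?,low[5]=?); scc=(scc[0]=2,scc[1]=3,scc[2]=0,scc[3]=1,scc[4]=?,scc[5]=?)
step 5: low=(low[0]=0,low[1]=3,low[2]=1,low[3]=2,low[4]=4,low[5]=4); scc=(scc[0]=2,scc[1]=3,scc[2]=0,scc[3]=1,scc[4]=?,scc[5]=?)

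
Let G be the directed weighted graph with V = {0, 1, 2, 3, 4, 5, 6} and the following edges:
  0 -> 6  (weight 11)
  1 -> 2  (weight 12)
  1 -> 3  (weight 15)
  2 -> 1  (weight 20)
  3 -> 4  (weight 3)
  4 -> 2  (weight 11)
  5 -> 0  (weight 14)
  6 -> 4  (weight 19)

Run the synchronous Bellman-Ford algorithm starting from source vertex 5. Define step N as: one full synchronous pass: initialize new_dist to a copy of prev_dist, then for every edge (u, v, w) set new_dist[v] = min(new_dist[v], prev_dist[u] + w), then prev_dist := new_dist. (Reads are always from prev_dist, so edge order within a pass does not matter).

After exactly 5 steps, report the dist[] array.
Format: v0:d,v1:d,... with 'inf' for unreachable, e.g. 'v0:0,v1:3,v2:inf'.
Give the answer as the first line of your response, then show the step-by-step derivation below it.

v0:14,v1:75,v2:55,v3:inf,v4:44,v5:0,v6:25

step 1: dist = v0:14,v1:inf,v2:inf,v3:inf,v4:inf,v5:0,v6:inf
step 2: dist = v0:14,v1:inf,v2:inf,v3:inf,v4:inf,v5:0,v6:25
step 3: dist = v0:14,v1:inf,v2:inf,v3:inf,v4:44,v5:0,v6:25
step 4: dist = v0:14,v1:inf,v2:55,v3:inf,v4:44,v5:0,v6:25
step 5: dist = v0:14,v1:75,v2:55,v3:inf,v4:44,v5:0,v6:25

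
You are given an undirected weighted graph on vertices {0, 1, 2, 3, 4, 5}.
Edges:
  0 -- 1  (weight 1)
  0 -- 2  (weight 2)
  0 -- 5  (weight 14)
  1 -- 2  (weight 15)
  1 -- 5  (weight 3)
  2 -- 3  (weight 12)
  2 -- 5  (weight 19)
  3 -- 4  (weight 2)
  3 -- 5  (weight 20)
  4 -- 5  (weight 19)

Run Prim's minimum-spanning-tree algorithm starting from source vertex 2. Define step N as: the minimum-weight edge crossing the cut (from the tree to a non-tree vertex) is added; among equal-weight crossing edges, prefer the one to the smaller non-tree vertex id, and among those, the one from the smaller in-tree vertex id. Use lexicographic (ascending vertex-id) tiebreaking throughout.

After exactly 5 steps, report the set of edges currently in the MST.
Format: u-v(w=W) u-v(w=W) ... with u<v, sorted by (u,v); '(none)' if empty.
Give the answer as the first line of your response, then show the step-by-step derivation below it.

0-1(w=1) 0-2(w=2) 1-5(w=3) 2-3(w=12) 3-4(w=2)

step 1: add edge 0-2 (w=2); MST = {0-2(w=2)}
step 2: add edge 0-1 (w=1); MST = {0-1(w=1) 0-2(w=2)}
step 3: add edge 1-5 (w=3); MST = {0-1(w=1) 0-2(w=2) 1-5(w=3)}
step 4: add edge 2-3 (w=12); MST = {0-1(w=1) 0-2(w=2) 1-5(w=3) 2-3(w=12)}
step 5: add edge 3-4 (w=2); MST = {0-1(w=1) 0-2(w=2) 1-5(w=3) 2-3(w=12) 3-4(w=2)}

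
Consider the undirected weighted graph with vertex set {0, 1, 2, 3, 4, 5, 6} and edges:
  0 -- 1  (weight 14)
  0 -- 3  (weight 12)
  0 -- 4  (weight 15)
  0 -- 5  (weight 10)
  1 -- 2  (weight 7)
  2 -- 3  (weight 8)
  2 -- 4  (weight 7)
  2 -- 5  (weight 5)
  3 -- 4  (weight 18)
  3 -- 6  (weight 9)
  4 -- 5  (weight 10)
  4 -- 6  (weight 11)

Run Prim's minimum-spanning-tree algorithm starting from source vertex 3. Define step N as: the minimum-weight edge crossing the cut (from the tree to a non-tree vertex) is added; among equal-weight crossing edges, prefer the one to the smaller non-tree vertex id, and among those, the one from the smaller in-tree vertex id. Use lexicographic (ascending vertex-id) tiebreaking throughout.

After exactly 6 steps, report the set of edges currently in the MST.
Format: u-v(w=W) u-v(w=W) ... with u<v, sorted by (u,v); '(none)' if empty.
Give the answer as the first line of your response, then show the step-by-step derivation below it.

0-5(w=10) 1-2(w=7) 2-3(w=8) 2-4(w=7) 2-5(w=5) 3-6(w=9)

step 1: add edge 2-3 (w=8); MST = {2-3(w=8)}
step 2: add edge 2-5 (w=5); MST = {2-3(w=8) 2-5(w=5)}
step 3: add edge 1-2 (w=7); MST = {1-2(w=7) 2-3(w=8) 2-5(w=5)}
step 4: add edge 2-4 (w=7); MST = {1-2(w=7) 2-3(w=8) 2-4(w=7) 2-5(w=5)}
step 5: add edge 3-6 (w=9); MST = {1-2(w=7) 2-3(w=8) 2-4(w=7) 2-5(w=5) 3-6(w=9)}
step 6: add edge 0-5 (w=10); MST = {0-5(w=10) 1-2(w=7) 2-3(w=8) 2-4(w=7) 2-5(w=5) 3-6(w=9)}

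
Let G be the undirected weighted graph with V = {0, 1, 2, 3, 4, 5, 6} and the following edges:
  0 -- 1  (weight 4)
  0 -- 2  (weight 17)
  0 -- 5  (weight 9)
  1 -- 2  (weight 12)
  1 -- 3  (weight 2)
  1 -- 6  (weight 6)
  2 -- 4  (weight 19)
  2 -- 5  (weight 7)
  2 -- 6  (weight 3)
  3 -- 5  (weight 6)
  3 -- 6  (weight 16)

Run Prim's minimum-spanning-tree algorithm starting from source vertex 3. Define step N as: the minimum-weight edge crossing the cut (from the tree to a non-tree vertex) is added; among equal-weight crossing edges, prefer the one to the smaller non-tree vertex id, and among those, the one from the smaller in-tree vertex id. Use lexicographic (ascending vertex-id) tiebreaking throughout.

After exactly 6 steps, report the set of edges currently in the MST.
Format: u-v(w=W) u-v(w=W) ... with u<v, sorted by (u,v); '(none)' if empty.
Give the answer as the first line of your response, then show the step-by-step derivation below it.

0-1(w=4) 1-3(w=2) 1-6(w=6) 2-4(w=19) 2-6(w=3) 3-5(w=6)

step 1: add edge 1-3 (w=2); MST = {1-3(w=2)}
step 2: add edge 0-1 (w=4); MST = {0-1(w=4) 1-3(w=2)}
step 3: add edge 3-5 (w=6); MST = {0-1(w=4) 1-3(w=2) 3-5(w=6)}
step 4: add edge 1-6 (w=6); MST = {0-1(w=4) 1-3(w=2) 1-6(w=6) 3-5(w=6)}
step 5: add edge 2-6 (w=3); MST = {0-1(w=4) 1-3(w=2) 1-6(w=6) 2-6(w=3) 3-5(w=6)}
step 6: add edge 2-4 (w=19); MST = {0-1(w=4) 1-3(w=2) 1-6(w=6) 2-4(w=19) 2-6(w=3) 3-5(w=6)}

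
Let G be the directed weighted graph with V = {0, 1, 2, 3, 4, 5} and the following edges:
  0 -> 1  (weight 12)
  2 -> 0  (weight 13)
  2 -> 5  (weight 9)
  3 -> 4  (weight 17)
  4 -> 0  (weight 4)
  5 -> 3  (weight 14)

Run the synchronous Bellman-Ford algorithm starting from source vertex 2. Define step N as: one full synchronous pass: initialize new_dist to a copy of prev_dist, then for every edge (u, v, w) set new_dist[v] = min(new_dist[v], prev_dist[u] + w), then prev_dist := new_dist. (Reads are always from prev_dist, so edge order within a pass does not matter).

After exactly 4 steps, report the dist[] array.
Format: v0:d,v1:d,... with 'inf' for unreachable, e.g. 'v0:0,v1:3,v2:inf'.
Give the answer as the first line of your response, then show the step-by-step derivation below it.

v0:13,v1:25,v2:0,v3:23,v4:40,v5:9

step 1: dist = v0:13,v1:inf,v2:0,v3:inf,v4:inf,v5:9
step 2: dist = v0:13,v1:25,v2:0,v3:23,v4:inf,v5:9
step 3: dist = v0:13,v1:25,v2:0,v3:23,v4:40,v5:9
step 4: dist = v0:13,v1:25,v2:0,v3:23,v4:40,v5:9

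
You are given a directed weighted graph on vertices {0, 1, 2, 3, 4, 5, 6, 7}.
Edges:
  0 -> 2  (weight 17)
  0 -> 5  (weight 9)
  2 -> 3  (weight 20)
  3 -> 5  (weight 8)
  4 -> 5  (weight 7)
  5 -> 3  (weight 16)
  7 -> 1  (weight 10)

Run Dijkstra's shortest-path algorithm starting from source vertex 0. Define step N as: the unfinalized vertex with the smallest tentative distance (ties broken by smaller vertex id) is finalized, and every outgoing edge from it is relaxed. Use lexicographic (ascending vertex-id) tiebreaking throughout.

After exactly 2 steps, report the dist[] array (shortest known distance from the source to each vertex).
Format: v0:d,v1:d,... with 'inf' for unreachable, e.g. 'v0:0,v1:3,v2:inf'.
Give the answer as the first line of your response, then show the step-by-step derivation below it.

v0:0,v1:inf,v2:17,v3:25,v4:inf,v5:9,v6:inf,v7:inf

step 1: dist = v0:0,v1:inf,v2:17,v3:inf,v4:inf,v5:9,v6:inf,v7:inf
step 2: dist = v0:0,v1:inf,v2:17,v3:25,v4:inf,v5:9,v6:inf,v7:inf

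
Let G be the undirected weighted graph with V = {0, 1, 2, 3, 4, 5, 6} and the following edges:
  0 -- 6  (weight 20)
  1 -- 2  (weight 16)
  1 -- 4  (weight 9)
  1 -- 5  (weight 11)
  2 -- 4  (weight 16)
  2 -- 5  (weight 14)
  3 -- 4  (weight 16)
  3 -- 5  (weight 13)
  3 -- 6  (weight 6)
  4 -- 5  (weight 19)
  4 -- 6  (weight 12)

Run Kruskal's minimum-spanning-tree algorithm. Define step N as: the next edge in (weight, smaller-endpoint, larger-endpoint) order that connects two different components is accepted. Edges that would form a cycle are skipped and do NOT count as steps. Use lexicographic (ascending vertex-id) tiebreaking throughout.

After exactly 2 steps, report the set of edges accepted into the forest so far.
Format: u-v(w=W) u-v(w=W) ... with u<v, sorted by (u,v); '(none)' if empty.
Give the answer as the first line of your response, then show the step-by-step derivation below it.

1-4(w=9) 3-6(w=6)

step 1: add edge 3-6 (w=6); MST = {3-6(w=6)}
step 2: add edge 1-4 (w=9); MST = {1-4(w=9) 3-6(w=6)}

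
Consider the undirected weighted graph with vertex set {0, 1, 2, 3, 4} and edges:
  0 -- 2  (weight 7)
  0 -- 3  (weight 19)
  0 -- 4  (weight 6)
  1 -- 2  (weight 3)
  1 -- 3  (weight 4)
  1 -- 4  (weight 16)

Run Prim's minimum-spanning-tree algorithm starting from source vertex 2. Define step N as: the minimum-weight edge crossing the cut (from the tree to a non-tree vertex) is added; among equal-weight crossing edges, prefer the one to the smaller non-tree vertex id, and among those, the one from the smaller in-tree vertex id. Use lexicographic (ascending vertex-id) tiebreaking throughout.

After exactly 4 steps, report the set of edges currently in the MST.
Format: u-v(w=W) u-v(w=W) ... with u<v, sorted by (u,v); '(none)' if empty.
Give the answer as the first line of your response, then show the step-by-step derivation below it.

0-2(w=7) 0-4(w=6) 1-2(w=3) 1-3(w=4)

step 1: add edge 1-2 (w=3); MST = {1-2(w=3)}
step 2: add edge 1-3 (w=4); MST = {1-2(w=3) 1-3(w=4)}
step 3: add edge 0-2 (w=7); MST = {0-2(w=7) 1-2(w=3) 1-3(w=4)}
step 4: add edge 0-4 (w=6); MST = {0-2(w=7) 0-4(w=6) 1-2(w=3) 1-3(w=4)}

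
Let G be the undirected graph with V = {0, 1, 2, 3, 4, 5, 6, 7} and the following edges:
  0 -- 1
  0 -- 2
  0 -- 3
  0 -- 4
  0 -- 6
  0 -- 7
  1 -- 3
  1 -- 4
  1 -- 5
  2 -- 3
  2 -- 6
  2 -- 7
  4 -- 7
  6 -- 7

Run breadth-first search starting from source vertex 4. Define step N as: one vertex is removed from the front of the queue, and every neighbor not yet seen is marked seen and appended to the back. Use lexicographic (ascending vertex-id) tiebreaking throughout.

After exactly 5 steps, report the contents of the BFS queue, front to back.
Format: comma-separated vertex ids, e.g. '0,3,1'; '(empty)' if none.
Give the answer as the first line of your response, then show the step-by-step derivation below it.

3,6,5

step 1: dequeue 4; queue=[0,1,7]; order=4
step 2: dequeue 0; queue=[1,7,2,3,6]; order=4,0
step 3: dequeue 1; queue=[7,2,3,6,5]; order=4,0,1
step 4: dequeue 7; queue=[2,3,6,5]; order=4,0,1,7
step 5: dequeue 2; queue=[3,6,5]; order=4,0,1,7,2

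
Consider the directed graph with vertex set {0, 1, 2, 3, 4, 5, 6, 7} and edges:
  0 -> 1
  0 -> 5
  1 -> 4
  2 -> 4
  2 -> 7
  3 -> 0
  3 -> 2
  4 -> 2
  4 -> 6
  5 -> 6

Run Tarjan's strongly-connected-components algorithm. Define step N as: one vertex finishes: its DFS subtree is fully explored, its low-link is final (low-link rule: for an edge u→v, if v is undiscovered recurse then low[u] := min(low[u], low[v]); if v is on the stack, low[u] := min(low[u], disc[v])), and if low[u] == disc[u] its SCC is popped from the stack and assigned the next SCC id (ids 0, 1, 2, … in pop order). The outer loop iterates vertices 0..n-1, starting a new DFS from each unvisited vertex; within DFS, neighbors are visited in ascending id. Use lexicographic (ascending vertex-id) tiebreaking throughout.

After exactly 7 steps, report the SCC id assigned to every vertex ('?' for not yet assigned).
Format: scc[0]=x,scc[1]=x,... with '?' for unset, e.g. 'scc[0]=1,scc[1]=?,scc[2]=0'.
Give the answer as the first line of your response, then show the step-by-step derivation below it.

scc[0]=5,scc[1]=3,scc[2]=2,scc[3]=?,scc[4]=2,scc[5]=4,scc[6]=1,scc[7]=0

step 1: low=(low[0]=0,low[1]=1,low[2]=2,low[3]=?,low[4]=2,low[5]=?,low[6]=?,low[7]=4); scc=(scc[0]=?,scc[1]=?,scc[2]=?,scc[3]=?,scc[4]=?,scc[5]=?,scc[6]=?,scc[7]=0)
step 2: low=(low[0]=0,low[1]=1,low[2]=2,low[3]=?,low[4]=2,low[5]=?,low[6]=?,low[7]=4); scc=(scc[0]=?,scc[1]=?,scc[2]=?,scc[3]=?,scc[4]=?,scc[5]=?,scc[6]=?,scc[7]=0)
step 3: low=(low[0]=0,low[1]=1,low[2]=2,low[3]=?,low[4]=2,low[5]=?,low[6]=5,low[7]=4); scc=(scc[0]=?,scc[1]=?,scc[2]=?,scc[3]=?,scc[4]=?,scc[5]=?,scc[6]=1,scc[7]=0)
step 4: low=(low[0]=0,low[1]=1,low[2]=2,low[3]=?,low[4]=2,low[5]=?,low[6]=5,low[7]=4); scc=(scc[0]=?,scc[1]=?,scc[2]=2,scc[3]=?,scc[4]=2,scc[5]=?,scc[6]=1,scc[7]=0)
step 5: low=(low[0]=0,low[1]=1,low[2]=2,low[3]=?,low[4]=2,low[5]=?,low[6]=5,low[7]=4); scc=(scc[0]=?,scc[1]=3,scc[2]=2,scc[3]=?,scc[4]=2,scc[5]=?,scc[6]=1,scc[7]=0)
step 6: low=(low[0]=0,low[1]=1,low[2]=2,low[3]=?,low[4]=2,low[5]=6,low[6]=5,low[7]=4); scc=(scc[0]=?,scc[1]=3,scc[2]=2,scc[3]=?,scc[4]=2,scc[5]=4,scc[6]=1,scc[7]=0)
step 7: low=(low[0]=0,low[1]=1,low[2]=2,low[3]=?,low[4]=2,low[5]=6,low[6]=5,low[7]=4); scc=(scc[0]=5,scc[1]=3,scc[2]=2,scc[3]=?,scc[4]=2,scc[5]=4,scc[6]=1,scc[7]=0)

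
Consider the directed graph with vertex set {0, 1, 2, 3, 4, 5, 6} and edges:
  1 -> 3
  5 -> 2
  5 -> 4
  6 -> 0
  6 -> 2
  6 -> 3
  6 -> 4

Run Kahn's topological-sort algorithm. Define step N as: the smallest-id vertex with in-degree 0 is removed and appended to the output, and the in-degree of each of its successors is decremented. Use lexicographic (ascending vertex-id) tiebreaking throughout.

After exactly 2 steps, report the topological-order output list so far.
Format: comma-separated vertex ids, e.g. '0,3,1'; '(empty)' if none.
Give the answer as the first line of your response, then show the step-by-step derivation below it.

1,5

step 1: output 1; order=[1]; indeg=(1,0,2,1,2,0,0)
step 2: output 5; order=[1,5]; indeg=(1,0,1,1,1,0,0)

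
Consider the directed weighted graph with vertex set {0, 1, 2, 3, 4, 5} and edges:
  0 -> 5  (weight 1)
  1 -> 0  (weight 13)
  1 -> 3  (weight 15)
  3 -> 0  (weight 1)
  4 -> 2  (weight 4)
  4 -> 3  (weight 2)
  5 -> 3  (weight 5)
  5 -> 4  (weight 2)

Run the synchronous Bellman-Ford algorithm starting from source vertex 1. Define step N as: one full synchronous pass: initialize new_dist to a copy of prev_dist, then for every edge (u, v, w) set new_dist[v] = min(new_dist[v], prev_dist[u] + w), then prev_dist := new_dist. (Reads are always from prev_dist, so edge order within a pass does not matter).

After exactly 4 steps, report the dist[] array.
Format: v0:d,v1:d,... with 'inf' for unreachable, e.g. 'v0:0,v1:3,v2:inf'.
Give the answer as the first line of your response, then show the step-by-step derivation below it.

v0:13,v1:0,v2:20,v3:15,v4:16,v5:14

step 1: dist = v0:13,v1:0,v2:inf,v3:15,v4:inf,v5:inf
step 2: dist = v0:13,v1:0,v2:inf,v3:15,v4:inf,v5:14
step 3: dist = v0:13,v1:0,v2:inf,v3:15,v4:16,v5:14
step 4: dist = v0:13,v1:0,v2:20,v3:15,v4:16,v5:14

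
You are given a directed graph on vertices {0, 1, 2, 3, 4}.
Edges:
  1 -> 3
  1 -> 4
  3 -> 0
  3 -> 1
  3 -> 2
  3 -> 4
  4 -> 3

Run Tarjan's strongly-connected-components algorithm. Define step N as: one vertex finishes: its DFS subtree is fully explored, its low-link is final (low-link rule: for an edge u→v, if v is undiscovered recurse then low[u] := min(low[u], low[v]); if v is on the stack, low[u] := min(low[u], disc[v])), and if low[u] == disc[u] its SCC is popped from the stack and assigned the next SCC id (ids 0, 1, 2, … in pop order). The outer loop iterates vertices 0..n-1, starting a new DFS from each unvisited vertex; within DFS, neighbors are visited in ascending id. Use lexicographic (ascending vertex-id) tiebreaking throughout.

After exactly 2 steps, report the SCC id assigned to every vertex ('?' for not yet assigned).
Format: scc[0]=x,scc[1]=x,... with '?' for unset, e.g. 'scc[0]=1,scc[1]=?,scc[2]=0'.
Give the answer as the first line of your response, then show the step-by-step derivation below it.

scc[0]=0,scc[1]=?,scc[2]=1,scc[3]=?,scc[4]=?

step 1: low=(low[0]=0,low[1]=?,low[2]=?,low[3]=?,low[4]=?); scc=(scc[0]=0,scc[1]=?,scc[2]=?,scc[3]=?,scc[4]=?)
step 2: low=(low[0]=0,low[1]=1,low[2]=3,low[3]=1,low[4]=?); scc=(scc[0]=0,scc[1]=?,scc[2]=1,scc[3]=?,scc[4]=?)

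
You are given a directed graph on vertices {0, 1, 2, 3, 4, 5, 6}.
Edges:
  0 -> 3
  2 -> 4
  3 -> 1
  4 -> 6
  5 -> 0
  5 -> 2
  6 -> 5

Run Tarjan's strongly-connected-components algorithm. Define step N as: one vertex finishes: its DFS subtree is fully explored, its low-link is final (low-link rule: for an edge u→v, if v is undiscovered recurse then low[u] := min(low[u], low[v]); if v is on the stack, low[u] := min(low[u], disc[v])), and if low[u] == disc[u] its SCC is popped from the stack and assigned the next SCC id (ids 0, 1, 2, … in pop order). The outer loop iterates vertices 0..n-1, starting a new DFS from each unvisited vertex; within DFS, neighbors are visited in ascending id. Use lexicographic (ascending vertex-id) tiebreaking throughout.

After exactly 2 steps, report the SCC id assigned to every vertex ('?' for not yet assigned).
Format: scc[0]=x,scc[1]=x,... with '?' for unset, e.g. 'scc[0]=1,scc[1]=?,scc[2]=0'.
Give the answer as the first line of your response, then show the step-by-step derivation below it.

scc[0]=?,scc[1]=0,scc[2]=?,scc[3]=1,scc[4]=?,scc[5]=?,scc[6]=?

step 1: low=(low[0]=0,low[1]=2,low[2]=?,low[3]=1,low[4]=?,low[5]=?,low[6]=?); scc=(scc[0]=?,scc[1]=0,scc[2]=?,scc[3]=?,scc[4]=?,scc[5]=?,scc[6]=?)
step 2: low=(low[0]=0,low[1]=2,low[2]=?,low[3]=1,low[4]=?,low[5]=?,low[6]=?); scc=(scc[0]=?,scc[1]=0,scc[2]=?,scc[3]=1,scc[4]=?,scc[5]=?,scc[6]=?)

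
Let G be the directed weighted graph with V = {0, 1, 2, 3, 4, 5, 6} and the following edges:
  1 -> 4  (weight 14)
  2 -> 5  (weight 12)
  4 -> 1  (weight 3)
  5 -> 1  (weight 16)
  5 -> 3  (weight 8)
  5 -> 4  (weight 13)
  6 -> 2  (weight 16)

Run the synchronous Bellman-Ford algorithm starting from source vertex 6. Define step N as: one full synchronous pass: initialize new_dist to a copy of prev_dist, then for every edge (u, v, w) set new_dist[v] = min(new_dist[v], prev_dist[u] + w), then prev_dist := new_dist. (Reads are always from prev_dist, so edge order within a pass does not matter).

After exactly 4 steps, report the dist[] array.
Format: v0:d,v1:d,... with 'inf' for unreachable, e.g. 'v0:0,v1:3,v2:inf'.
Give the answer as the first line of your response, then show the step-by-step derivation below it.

v0:inf,v1:44,v2:16,v3:36,v4:41,v5:28,v6:0

step 1: dist = v0:inf,v1:inf,v2:16,v3:inf,v4:inf,v5:inf,v6:0
step 2: dist = v0:inf,v1:inf,v2:16,v3:inf,v4:inf,v5:28,v6:0
step 3: dist = v0:inf,v1:44,v2:16,v3:36,v4:41,v5:28,v6:0
step 4: dist = v0:inf,v1:44,v2:16,v3:36,v4:41,v5:28,v6:0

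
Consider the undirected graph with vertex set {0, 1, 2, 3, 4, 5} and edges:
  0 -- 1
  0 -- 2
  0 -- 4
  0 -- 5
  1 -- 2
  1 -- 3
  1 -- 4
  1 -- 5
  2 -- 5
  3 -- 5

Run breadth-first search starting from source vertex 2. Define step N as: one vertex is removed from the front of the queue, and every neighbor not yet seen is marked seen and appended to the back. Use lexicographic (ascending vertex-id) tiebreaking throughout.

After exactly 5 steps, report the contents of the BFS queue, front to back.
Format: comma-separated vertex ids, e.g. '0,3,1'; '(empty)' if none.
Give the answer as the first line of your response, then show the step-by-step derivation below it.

3

step 1: dequeue 2; queue=[0,1,5]; order=2
step 2: dequeue 0; queue=[1,5,4]; order=2,0
step 3: dequeue 1; queue=[5,4,3]; order=2,0,1
step 4: dequeue 5; queue=[4,3]; order=2,0,1,5
step 5: dequeue 4; queue=[3]; order=2,0,1,5,4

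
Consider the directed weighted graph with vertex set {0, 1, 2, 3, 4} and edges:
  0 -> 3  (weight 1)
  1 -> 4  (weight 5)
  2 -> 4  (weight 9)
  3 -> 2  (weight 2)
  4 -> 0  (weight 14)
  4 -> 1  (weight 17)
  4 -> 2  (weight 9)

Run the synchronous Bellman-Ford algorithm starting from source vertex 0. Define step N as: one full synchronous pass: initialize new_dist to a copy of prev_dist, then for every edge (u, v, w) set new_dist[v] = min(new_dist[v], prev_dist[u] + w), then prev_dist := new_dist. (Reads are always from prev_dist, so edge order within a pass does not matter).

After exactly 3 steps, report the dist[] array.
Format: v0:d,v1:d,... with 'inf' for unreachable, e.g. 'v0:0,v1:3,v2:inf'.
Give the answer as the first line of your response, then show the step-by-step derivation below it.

v0:0,v1:inf,v2:3,v3:1,v4:12

step 1: dist = v0:0,v1:inf,v2:inf,v3:1,v4:inf
step 2: dist = v0:0,v1:inf,v2:3,v3:1,v4:inf
step 3: dist = v0:0,v1:inf,v2:3,v3:1,v4:12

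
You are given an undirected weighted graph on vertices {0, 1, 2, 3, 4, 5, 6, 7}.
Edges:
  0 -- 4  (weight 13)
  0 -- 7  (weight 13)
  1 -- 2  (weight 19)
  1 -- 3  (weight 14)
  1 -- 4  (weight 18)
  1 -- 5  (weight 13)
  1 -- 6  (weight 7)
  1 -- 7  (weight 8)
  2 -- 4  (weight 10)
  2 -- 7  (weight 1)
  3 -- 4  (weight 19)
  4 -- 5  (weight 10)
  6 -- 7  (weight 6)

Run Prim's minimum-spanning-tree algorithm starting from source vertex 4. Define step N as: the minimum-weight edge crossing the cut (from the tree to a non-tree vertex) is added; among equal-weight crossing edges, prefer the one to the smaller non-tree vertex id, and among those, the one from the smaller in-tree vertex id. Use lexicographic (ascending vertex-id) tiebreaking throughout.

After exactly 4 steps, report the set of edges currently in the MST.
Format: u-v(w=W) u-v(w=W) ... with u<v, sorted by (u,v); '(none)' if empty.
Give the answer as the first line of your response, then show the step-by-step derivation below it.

1-6(w=7) 2-4(w=10) 2-7(w=1) 6-7(w=6)

step 1: add edge 2-4 (w=10); MST = {2-4(w=10)}
step 2: add edge 2-7 (w=1); MST = {2-4(w=10) 2-7(w=1)}
step 3: add edge 6-7 (w=6); MST = {2-4(w=10) 2-7(w=1) 6-7(w=6)}
step 4: add edge 1-6 (w=7); MST = {1-6(w=7) 2-4(w=10) 2-7(w=1) 6-7(w=6)}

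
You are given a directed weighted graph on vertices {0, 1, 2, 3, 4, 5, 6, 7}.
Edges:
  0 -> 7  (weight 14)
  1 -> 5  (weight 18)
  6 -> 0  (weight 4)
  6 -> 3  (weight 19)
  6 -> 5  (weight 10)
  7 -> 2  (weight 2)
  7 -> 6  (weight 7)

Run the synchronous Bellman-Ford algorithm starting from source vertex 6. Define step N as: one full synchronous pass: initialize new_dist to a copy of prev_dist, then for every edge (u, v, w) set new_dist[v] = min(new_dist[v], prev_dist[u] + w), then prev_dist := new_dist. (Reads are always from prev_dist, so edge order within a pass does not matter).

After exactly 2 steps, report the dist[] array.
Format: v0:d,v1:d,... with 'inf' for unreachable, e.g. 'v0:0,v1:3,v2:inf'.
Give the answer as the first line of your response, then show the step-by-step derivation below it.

v0:4,v1:inf,v2:inf,v3:19,v4:inf,v5:10,v6:0,v7:18

step 1: dist = v0:4,v1:inf,v2:inf,v3:19,v4:inf,v5:10,v6:0,v7:inf
step 2: dist = v0:4,v1:inf,v2:inf,v3:19,v4:inf,v5:10,v6:0,v7:18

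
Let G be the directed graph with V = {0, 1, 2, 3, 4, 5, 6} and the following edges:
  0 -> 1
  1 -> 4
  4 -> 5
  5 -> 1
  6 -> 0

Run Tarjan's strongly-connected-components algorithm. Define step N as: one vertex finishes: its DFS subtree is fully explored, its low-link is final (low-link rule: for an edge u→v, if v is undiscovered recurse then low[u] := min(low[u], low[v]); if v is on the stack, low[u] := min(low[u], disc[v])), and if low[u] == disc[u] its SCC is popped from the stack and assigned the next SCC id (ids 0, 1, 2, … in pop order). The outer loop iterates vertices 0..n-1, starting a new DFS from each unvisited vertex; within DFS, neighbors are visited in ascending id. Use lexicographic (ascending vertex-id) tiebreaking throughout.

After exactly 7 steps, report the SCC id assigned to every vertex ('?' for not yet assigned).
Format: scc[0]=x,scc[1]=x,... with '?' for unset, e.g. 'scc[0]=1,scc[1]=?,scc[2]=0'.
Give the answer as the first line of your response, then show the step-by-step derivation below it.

scc[0]=1,scc[1]=0,scc[2]=2,scc[3]=3,scc[4]=0,scc[5]=0,scc[6]=4

step 1: low=(low[0]=0,low[1]=1,low[2]=?,low[3]=?,low[4]=2,low[5]=1,low[6]=?); scc=(scc[0]=?,scc[1]=?,scc[2]=?,scc[3]=?,scc[4]=?,scc[5]=?,scc[6]=?)
step 2: low=(low[0]=0,low[1]=1,low[2]=?,low[3]=?,low[4]=1,low[5]=1,low[6]=?); scc=(scc[0]=?,scc[1]=?,scc[2]=?,scc[3]=?,scc[4]=?,scc[5]=?,scc[6]=?)
step 3: low=(low[0]=0,low[1]=1,low[2]=?,low[3]=?,low[4]=1,low[5]=1,low[6]=?); scc=(scc[0]=?,scc[1]=0,scc[2]=?,scc[3]=?,scc[4]=0,scc[5]=0,scc[6]=?)
step 4: low=(low[0]=0,low[1]=1,low[2]=?,low[3]=?,low[4]=1,low[5]=1,low[6]=?); scc=(scc[0]=1,scc[1]=0,scc[2]=?,scc[3]=?,scc[4]=0,scc[5]=0,scc[6]=?)
step 5: low=(low[0]=0,low[1]=1,low[2]=4,low[3]=?,low[4]=1,low[5]=1,low[6]=?); scc=(scc[0]=1,scc[1]=0,scc[2]=2,scc[3]=?,scc[4]=0,scc[5]=0,scc[6]=?)
step 6: low=(low[0]=0,low[1]=1,low[2]=4,low[3]=5,low[4]=1,low[5]=1,low[6]=?); scc=(scc[0]=1,scc[1]=0,scc[2]=2,scc[3]=3,scc[4]=0,scc[5]=0,scc[6]=?)
step 7: low=(low[0]=0,low[1]=1,low[2]=4,low[3]=5,low[4]=1,low[5]=1,low[6]=6); scc=(scc[0]=1,scc[1]=0,scc[2]=2,scc[3]=3,scc[4]=0,scc[5]=0,scc[6]=4)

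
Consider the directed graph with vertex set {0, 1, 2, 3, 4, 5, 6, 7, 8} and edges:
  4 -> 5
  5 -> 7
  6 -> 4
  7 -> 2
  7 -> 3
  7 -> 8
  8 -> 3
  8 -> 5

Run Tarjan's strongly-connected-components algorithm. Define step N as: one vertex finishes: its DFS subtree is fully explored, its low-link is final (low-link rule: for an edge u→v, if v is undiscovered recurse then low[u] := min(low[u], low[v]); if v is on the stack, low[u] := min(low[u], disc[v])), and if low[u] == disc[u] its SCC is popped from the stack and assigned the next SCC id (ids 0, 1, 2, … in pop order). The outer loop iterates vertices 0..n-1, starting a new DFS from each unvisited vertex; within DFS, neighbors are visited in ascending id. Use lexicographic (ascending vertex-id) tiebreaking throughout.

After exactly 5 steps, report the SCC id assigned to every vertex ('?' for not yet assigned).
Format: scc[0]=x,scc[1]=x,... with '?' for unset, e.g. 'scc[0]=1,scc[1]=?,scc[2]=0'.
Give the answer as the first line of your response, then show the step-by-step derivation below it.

scc[0]=0,scc[1]=1,scc[2]=2,scc[3]=3,scc[4]=?,scc[5]=?,scc[6]=?,scc[7]=?,scc[8]=?

step 1: low=(low[0]=0,low[1]=?,low[2]=?,low[3]=?,low[4]=?,low[5]=?,low[6]=?,low[7]=?,low[8]=?); scc=(scc[0]=0,scc[1]=?,scc[2]=?,scc[3]=?,scc[4]=?,scc[5]=?,scc[6]=?,scc[7]=?,scc[8]=?)
step 2: low=(low[0]=0,low[1]=1,low[2]=?,low[3]=?,low[4]=?,low[5]=?,low[6]=?,low[7]=?,low[8]=?); scc=(scc[0]=0,scc[1]=1,scc[2]=?,scc[3]=?,scc[4]=?,scc[5]=?,scc[6]=?,scc[7]=?,scc[8]=?)
step 3: low=(low[0]=0,low[1]=1,low[2]=2,low[3]=?,low[4]=?,low[5]=?,low[6]=?,low[7]=?,low[8]=?); scc=(scc[0]=0,scc[1]=1,scc[2]=2,scc[3]=?,scc[4]=?,scc[5]=?,scc[6]=?,scc[7]=?,scc[8]=?)
step 4: low=(low[0]=0,low[1]=1,low[2]=2,low[3]=3,low[4]=?,low[5]=?,low[6]=?,low[7]=?,low[8]=?); scc=(scc[0]=0,scc[1]=1,scc[2]=2,scc[3]=3,scc[4]=?,scc[5]=?,scc[6]=?,scc[7]=?,scc[8]=?)
step 5: low=(low[0]=0,low[1]=1,low[2]=2,low[3]=3,low[4]=4,low[5]=5,low[6]=?,low[7]=6,low[8]=5); scc=(scc[0]=0,scc[1]=1,scc[2]=2,scc[3]=3,scc[4]=?,scc[5]=?,scc[6]=?,scc[7]=?,scc[8]=?)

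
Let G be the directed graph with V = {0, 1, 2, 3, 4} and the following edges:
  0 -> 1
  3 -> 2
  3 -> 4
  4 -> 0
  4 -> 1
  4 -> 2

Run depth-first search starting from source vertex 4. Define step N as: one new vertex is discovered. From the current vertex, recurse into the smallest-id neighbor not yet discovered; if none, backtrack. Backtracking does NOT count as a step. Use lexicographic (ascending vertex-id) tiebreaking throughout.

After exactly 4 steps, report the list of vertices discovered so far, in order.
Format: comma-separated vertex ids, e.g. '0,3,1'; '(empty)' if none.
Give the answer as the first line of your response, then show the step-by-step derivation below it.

4,0,1,2

step 1: discover 4; path=4; order=4
step 2: discover 0; path=4>0; order=4,0
step 3: discover 1; path=4>0>1; order=4,0,1
step 4: discover 2; path=4>2; order=4,0,1,2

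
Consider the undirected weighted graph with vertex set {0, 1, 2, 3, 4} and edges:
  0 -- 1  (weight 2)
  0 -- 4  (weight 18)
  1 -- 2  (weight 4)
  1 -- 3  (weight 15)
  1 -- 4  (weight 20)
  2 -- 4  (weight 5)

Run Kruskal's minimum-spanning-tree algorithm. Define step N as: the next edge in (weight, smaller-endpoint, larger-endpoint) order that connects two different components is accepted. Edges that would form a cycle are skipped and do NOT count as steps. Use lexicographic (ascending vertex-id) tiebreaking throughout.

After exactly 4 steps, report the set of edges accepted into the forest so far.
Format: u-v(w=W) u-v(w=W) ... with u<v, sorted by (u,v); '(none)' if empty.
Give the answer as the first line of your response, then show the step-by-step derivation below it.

0-1(w=2) 1-2(w=4) 1-3(w=15) 2-4(w=5)

step 1: add edge 0-1 (w=2); MST = {0-1(w=2)}
step 2: add edge 1-2 (w=4); MST = {0-1(w=2) 1-2(w=4)}
step 3: add edge 2-4 (w=5); MST = {0-1(w=2) 1-2(w=4) 2-4(w=5)}
step 4: add edge 1-3 (w=15); MST = {0-1(w=2) 1-2(w=4) 1-3(w=15) 2-4(w=5)}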